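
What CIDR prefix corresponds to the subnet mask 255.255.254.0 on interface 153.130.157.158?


Binary: 11111111.11111111.11111110.00000000
Count leading 1s
Prefix: /23


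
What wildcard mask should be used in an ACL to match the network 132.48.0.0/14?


Subnet mask: 255.252.0.0
Wildcard = 255.255.255.255 - subnet mask
255 - 255 = 0
255 - 252 = 3
255 - 0 = 255
255 - 0 = 255
Wildcard: 0.3.255.255


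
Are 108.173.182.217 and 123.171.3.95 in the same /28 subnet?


Mask: 255.255.255.240
108.173.182.217 AND mask = 108.173.182.208
123.171.3.95 AND mask = 123.171.3.80
No, different subnets (108.173.182.208 vs 123.171.3.80)


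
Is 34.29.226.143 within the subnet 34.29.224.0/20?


Subnet network: 34.29.224.0
Test IP AND mask: 34.29.224.0
Yes, 34.29.226.143 is in 34.29.224.0/20


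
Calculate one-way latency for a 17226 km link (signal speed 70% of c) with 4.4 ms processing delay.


Speed = 0.7 * 3e5 km/s = 210000 km/s
Propagation delay = 17226 / 210000 = 0.082 s = 82.0286 ms
Processing delay = 4.4 ms
Total one-way latency = 86.4286 ms


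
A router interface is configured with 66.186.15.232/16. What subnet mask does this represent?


/16 means 16 network bits, 16 host bits
Binary: 11111111111111110000000000000000
Mask: 255.255.0.0


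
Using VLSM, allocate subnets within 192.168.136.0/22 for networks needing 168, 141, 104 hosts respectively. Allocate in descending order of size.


168 hosts -> /24 (254 usable): 192.168.136.0/24
141 hosts -> /24 (254 usable): 192.168.137.0/24
104 hosts -> /25 (126 usable): 192.168.138.0/25
Allocation: 192.168.136.0/24 (168 hosts, 254 usable); 192.168.137.0/24 (141 hosts, 254 usable); 192.168.138.0/25 (104 hosts, 126 usable)


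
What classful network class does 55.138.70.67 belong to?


First octet: 55
Binary: 00110111
0xxxxxxx -> Class A (1-126)
Class A, default mask 255.0.0.0 (/8)


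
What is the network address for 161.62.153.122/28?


IP:   10100001.00111110.10011001.01111010
Mask: 11111111.11111111.11111111.11110000
AND operation:
Net:  10100001.00111110.10011001.01110000
Network: 161.62.153.112/28


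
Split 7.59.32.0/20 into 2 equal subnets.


New prefix = 20 + 1 = 21
Each subnet has 2048 addresses
  7.59.32.0/21
  7.59.40.0/21
Subnets: 7.59.32.0/21, 7.59.40.0/21


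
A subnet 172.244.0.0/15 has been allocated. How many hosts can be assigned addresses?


Host bits = 32 - 15 = 17
Total addresses = 2^17 = 131072
Usable = total - 2 (network and broadcast)
Usable hosts: 131070


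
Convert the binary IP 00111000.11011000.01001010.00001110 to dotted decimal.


00111000 = 56
11011000 = 216
01001010 = 74
00001110 = 14
IP: 56.216.74.14


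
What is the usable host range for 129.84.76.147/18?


Network: 129.84.64.0
Broadcast: 129.84.127.255
First usable = network + 1
Last usable = broadcast - 1
Range: 129.84.64.1 to 129.84.127.254


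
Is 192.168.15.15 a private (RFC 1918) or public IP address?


RFC 1918 private ranges:
  10.0.0.0/8 (10.0.0.0 - 10.255.255.255)
  172.16.0.0/12 (172.16.0.0 - 172.31.255.255)
  192.168.0.0/16 (192.168.0.0 - 192.168.255.255)
Private (in 192.168.0.0/16)


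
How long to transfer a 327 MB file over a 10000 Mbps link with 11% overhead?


Effective throughput = 10000 * (1 - 11/100) = 8900 Mbps
File size in Mb = 327 * 8 = 2616 Mb
Time = 2616 / 8900
Time = 0.2939 seconds


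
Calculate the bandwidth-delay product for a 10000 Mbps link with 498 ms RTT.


BDP = bandwidth * RTT
= 10000 Mbps * 498 ms
= 10000 * 1e6 * 498 / 1000 bits
= 4980000000 bits
= 622500000 bytes
= 607910.1562 KB
BDP = 4980000000 bits (622500000 bytes)


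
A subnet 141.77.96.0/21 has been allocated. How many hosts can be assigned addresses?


Host bits = 32 - 21 = 11
Total addresses = 2^11 = 2048
Usable = total - 2 (network and broadcast)
Usable hosts: 2046


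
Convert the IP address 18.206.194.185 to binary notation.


18 = 00010010
206 = 11001110
194 = 11000010
185 = 10111001
Binary: 00010010.11001110.11000010.10111001


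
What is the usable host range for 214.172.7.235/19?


Network: 214.172.0.0
Broadcast: 214.172.31.255
First usable = network + 1
Last usable = broadcast - 1
Range: 214.172.0.1 to 214.172.31.254


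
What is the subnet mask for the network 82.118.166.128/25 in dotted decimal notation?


/25 means 25 network bits, 7 host bits
Binary: 11111111111111111111111110000000
Mask: 255.255.255.128


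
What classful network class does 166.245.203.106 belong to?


First octet: 166
Binary: 10100110
10xxxxxx -> Class B (128-191)
Class B, default mask 255.255.0.0 (/16)


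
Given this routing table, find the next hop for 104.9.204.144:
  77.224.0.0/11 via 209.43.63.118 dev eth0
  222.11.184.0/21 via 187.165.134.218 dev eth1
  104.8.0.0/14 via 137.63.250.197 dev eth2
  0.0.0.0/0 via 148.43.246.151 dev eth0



Longest prefix match for 104.9.204.144:
  /11 77.224.0.0: no
  /21 222.11.184.0: no
  /14 104.8.0.0: MATCH
  /0 0.0.0.0: MATCH
Selected: next-hop 137.63.250.197 via eth2 (matched /14)


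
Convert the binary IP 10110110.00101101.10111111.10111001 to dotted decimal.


10110110 = 182
00101101 = 45
10111111 = 191
10111001 = 185
IP: 182.45.191.185


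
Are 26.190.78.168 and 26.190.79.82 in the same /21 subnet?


Mask: 255.255.248.0
26.190.78.168 AND mask = 26.190.72.0
26.190.79.82 AND mask = 26.190.72.0
Yes, same subnet (26.190.72.0)


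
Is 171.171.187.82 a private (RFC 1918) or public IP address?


RFC 1918 private ranges:
  10.0.0.0/8 (10.0.0.0 - 10.255.255.255)
  172.16.0.0/12 (172.16.0.0 - 172.31.255.255)
  192.168.0.0/16 (192.168.0.0 - 192.168.255.255)
Public (not in any RFC 1918 range)


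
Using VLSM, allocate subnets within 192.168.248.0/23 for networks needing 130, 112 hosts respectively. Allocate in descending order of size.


130 hosts -> /24 (254 usable): 192.168.248.0/24
112 hosts -> /25 (126 usable): 192.168.249.0/25
Allocation: 192.168.248.0/24 (130 hosts, 254 usable); 192.168.249.0/25 (112 hosts, 126 usable)


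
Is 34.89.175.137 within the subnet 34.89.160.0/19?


Subnet network: 34.89.160.0
Test IP AND mask: 34.89.160.0
Yes, 34.89.175.137 is in 34.89.160.0/19


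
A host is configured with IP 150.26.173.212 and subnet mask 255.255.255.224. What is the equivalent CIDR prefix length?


Binary: 11111111.11111111.11111111.11100000
Count leading 1s
Prefix: /27


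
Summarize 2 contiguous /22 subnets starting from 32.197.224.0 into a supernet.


Original prefix: /22
Number of subnets: 2 = 2^1
New prefix = 22 - 1 = 21
Supernet: 32.197.224.0/21


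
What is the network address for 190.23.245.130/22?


IP:   10111110.00010111.11110101.10000010
Mask: 11111111.11111111.11111100.00000000
AND operation:
Net:  10111110.00010111.11110100.00000000
Network: 190.23.244.0/22


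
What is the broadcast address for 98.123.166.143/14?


Network: 98.120.0.0/14
Host bits = 18
Set all host bits to 1:
Broadcast: 98.123.255.255


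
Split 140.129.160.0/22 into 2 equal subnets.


New prefix = 22 + 1 = 23
Each subnet has 512 addresses
  140.129.160.0/23
  140.129.162.0/23
Subnets: 140.129.160.0/23, 140.129.162.0/23


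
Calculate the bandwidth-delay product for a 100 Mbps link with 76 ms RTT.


BDP = bandwidth * RTT
= 100 Mbps * 76 ms
= 100 * 1e6 * 76 / 1000 bits
= 7600000 bits
= 950000 bytes
= 927.7344 KB
BDP = 7600000 bits (950000 bytes)


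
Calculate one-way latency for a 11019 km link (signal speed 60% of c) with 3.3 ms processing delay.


Speed = 0.6 * 3e5 km/s = 180000 km/s
Propagation delay = 11019 / 180000 = 0.0612 s = 61.2167 ms
Processing delay = 3.3 ms
Total one-way latency = 64.5167 ms


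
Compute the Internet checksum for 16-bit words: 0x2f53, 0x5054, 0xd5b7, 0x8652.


Sum all words (with carry folding):
+ 0x2f53 = 0x2f53
+ 0x5054 = 0x7fa7
+ 0xd5b7 = 0x555f
+ 0x8652 = 0xdbb1
One's complement: ~0xdbb1
Checksum = 0x244e


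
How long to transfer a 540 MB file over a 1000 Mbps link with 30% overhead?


Effective throughput = 1000 * (1 - 30/100) = 700 Mbps
File size in Mb = 540 * 8 = 4320 Mb
Time = 4320 / 700
Time = 6.1714 seconds


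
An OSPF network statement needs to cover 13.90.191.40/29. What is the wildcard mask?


Subnet mask: 255.255.255.248
Wildcard = 255.255.255.255 - subnet mask
255 - 255 = 0
255 - 255 = 0
255 - 255 = 0
255 - 248 = 7
Wildcard: 0.0.0.7


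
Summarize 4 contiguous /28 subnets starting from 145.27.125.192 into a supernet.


Original prefix: /28
Number of subnets: 4 = 2^2
New prefix = 28 - 2 = 26
Supernet: 145.27.125.192/26


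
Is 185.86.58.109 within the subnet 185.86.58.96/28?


Subnet network: 185.86.58.96
Test IP AND mask: 185.86.58.96
Yes, 185.86.58.109 is in 185.86.58.96/28


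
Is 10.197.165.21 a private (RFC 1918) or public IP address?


RFC 1918 private ranges:
  10.0.0.0/8 (10.0.0.0 - 10.255.255.255)
  172.16.0.0/12 (172.16.0.0 - 172.31.255.255)
  192.168.0.0/16 (192.168.0.0 - 192.168.255.255)
Private (in 10.0.0.0/8)


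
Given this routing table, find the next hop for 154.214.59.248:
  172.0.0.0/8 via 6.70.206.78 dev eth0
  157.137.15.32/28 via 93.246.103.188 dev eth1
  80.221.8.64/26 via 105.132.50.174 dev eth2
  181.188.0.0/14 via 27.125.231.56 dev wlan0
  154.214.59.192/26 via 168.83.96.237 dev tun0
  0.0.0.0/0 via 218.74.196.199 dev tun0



Longest prefix match for 154.214.59.248:
  /8 172.0.0.0: no
  /28 157.137.15.32: no
  /26 80.221.8.64: no
  /14 181.188.0.0: no
  /26 154.214.59.192: MATCH
  /0 0.0.0.0: MATCH
Selected: next-hop 168.83.96.237 via tun0 (matched /26)


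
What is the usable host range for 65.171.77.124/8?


Network: 65.0.0.0
Broadcast: 65.255.255.255
First usable = network + 1
Last usable = broadcast - 1
Range: 65.0.0.1 to 65.255.255.254


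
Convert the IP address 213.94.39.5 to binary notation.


213 = 11010101
94 = 01011110
39 = 00100111
5 = 00000101
Binary: 11010101.01011110.00100111.00000101


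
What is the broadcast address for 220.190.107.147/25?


Network: 220.190.107.128/25
Host bits = 7
Set all host bits to 1:
Broadcast: 220.190.107.255


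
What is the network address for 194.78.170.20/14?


IP:   11000010.01001110.10101010.00010100
Mask: 11111111.11111100.00000000.00000000
AND operation:
Net:  11000010.01001100.00000000.00000000
Network: 194.76.0.0/14


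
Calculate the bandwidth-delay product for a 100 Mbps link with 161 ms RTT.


BDP = bandwidth * RTT
= 100 Mbps * 161 ms
= 100 * 1e6 * 161 / 1000 bits
= 16100000 bits
= 2012500 bytes
= 1965.332 KB
BDP = 16100000 bits (2012500 bytes)


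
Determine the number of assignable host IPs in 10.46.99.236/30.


Host bits = 32 - 30 = 2
Total addresses = 2^2 = 4
Usable = total - 2 (network and broadcast)
Usable hosts: 2


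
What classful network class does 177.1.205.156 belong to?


First octet: 177
Binary: 10110001
10xxxxxx -> Class B (128-191)
Class B, default mask 255.255.0.0 (/16)


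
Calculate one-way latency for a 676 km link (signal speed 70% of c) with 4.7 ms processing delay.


Speed = 0.7 * 3e5 km/s = 210000 km/s
Propagation delay = 676 / 210000 = 0.0032 s = 3.219 ms
Processing delay = 4.7 ms
Total one-way latency = 7.919 ms


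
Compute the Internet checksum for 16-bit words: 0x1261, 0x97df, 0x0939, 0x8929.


Sum all words (with carry folding):
+ 0x1261 = 0x1261
+ 0x97df = 0xaa40
+ 0x0939 = 0xb379
+ 0x8929 = 0x3ca3
One's complement: ~0x3ca3
Checksum = 0xc35c


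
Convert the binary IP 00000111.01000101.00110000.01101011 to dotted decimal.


00000111 = 7
01000101 = 69
00110000 = 48
01101011 = 107
IP: 7.69.48.107


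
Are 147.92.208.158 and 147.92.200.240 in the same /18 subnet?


Mask: 255.255.192.0
147.92.208.158 AND mask = 147.92.192.0
147.92.200.240 AND mask = 147.92.192.0
Yes, same subnet (147.92.192.0)


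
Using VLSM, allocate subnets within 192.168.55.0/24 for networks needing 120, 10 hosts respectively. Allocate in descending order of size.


120 hosts -> /25 (126 usable): 192.168.55.0/25
10 hosts -> /28 (14 usable): 192.168.55.128/28
Allocation: 192.168.55.0/25 (120 hosts, 126 usable); 192.168.55.128/28 (10 hosts, 14 usable)


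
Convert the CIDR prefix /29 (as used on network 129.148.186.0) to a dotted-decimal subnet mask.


/29 means 29 network bits, 3 host bits
Binary: 11111111111111111111111111111000
Mask: 255.255.255.248


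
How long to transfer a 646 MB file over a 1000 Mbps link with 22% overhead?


Effective throughput = 1000 * (1 - 22/100) = 780 Mbps
File size in Mb = 646 * 8 = 5168 Mb
Time = 5168 / 780
Time = 6.6256 seconds


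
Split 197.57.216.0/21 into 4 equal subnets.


New prefix = 21 + 2 = 23
Each subnet has 512 addresses
  197.57.216.0/23
  197.57.218.0/23
  197.57.220.0/23
  197.57.222.0/23
Subnets: 197.57.216.0/23, 197.57.218.0/23, 197.57.220.0/23, 197.57.222.0/23


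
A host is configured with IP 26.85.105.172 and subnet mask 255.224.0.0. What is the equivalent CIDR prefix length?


Binary: 11111111.11100000.00000000.00000000
Count leading 1s
Prefix: /11


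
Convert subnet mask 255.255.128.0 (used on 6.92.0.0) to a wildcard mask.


Subnet mask: 255.255.128.0
Wildcard = 255.255.255.255 - subnet mask
255 - 255 = 0
255 - 255 = 0
255 - 128 = 127
255 - 0 = 255
Wildcard: 0.0.127.255


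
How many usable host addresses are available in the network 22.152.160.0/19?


Host bits = 32 - 19 = 13
Total addresses = 2^13 = 8192
Usable = total - 2 (network and broadcast)
Usable hosts: 8190


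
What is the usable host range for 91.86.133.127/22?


Network: 91.86.132.0
Broadcast: 91.86.135.255
First usable = network + 1
Last usable = broadcast - 1
Range: 91.86.132.1 to 91.86.135.254


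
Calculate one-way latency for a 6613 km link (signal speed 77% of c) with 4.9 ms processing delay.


Speed = 0.77 * 3e5 km/s = 231000 km/s
Propagation delay = 6613 / 231000 = 0.0286 s = 28.6277 ms
Processing delay = 4.9 ms
Total one-way latency = 33.5277 ms


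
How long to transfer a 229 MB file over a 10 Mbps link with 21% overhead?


Effective throughput = 10 * (1 - 21/100) = 7.9 Mbps
File size in Mb = 229 * 8 = 1832 Mb
Time = 1832 / 7.9
Time = 231.8987 seconds


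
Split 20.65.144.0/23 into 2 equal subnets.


New prefix = 23 + 1 = 24
Each subnet has 256 addresses
  20.65.144.0/24
  20.65.145.0/24
Subnets: 20.65.144.0/24, 20.65.145.0/24


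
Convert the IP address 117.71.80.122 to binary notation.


117 = 01110101
71 = 01000111
80 = 01010000
122 = 01111010
Binary: 01110101.01000111.01010000.01111010


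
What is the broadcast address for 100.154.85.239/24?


Network: 100.154.85.0/24
Host bits = 8
Set all host bits to 1:
Broadcast: 100.154.85.255


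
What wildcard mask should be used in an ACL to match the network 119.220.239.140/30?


Subnet mask: 255.255.255.252
Wildcard = 255.255.255.255 - subnet mask
255 - 255 = 0
255 - 255 = 0
255 - 255 = 0
255 - 252 = 3
Wildcard: 0.0.0.3


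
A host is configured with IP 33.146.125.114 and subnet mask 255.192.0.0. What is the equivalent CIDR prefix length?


Binary: 11111111.11000000.00000000.00000000
Count leading 1s
Prefix: /10


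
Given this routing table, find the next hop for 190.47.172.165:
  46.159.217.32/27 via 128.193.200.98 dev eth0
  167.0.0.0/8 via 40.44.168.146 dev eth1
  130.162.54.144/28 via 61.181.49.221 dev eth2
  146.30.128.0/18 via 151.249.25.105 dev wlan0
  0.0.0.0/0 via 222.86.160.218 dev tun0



Longest prefix match for 190.47.172.165:
  /27 46.159.217.32: no
  /8 167.0.0.0: no
  /28 130.162.54.144: no
  /18 146.30.128.0: no
  /0 0.0.0.0: MATCH
Selected: next-hop 222.86.160.218 via tun0 (matched /0)


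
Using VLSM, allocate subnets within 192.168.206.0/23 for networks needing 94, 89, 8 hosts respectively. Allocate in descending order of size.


94 hosts -> /25 (126 usable): 192.168.206.0/25
89 hosts -> /25 (126 usable): 192.168.206.128/25
8 hosts -> /28 (14 usable): 192.168.207.0/28
Allocation: 192.168.206.0/25 (94 hosts, 126 usable); 192.168.206.128/25 (89 hosts, 126 usable); 192.168.207.0/28 (8 hosts, 14 usable)


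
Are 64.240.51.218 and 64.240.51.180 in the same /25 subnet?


Mask: 255.255.255.128
64.240.51.218 AND mask = 64.240.51.128
64.240.51.180 AND mask = 64.240.51.128
Yes, same subnet (64.240.51.128)


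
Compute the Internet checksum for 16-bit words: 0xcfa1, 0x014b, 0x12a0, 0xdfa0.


Sum all words (with carry folding):
+ 0xcfa1 = 0xcfa1
+ 0x014b = 0xd0ec
+ 0x12a0 = 0xe38c
+ 0xdfa0 = 0xc32d
One's complement: ~0xc32d
Checksum = 0x3cd2


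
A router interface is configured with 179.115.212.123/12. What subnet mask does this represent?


/12 means 12 network bits, 20 host bits
Binary: 11111111111100000000000000000000
Mask: 255.240.0.0


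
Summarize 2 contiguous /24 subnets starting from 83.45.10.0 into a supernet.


Original prefix: /24
Number of subnets: 2 = 2^1
New prefix = 24 - 1 = 23
Supernet: 83.45.10.0/23


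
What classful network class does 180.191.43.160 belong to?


First octet: 180
Binary: 10110100
10xxxxxx -> Class B (128-191)
Class B, default mask 255.255.0.0 (/16)


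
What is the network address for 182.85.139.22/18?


IP:   10110110.01010101.10001011.00010110
Mask: 11111111.11111111.11000000.00000000
AND operation:
Net:  10110110.01010101.10000000.00000000
Network: 182.85.128.0/18


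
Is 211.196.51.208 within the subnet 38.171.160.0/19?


Subnet network: 38.171.160.0
Test IP AND mask: 211.196.32.0
No, 211.196.51.208 is not in 38.171.160.0/19


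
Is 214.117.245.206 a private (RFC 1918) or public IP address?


RFC 1918 private ranges:
  10.0.0.0/8 (10.0.0.0 - 10.255.255.255)
  172.16.0.0/12 (172.16.0.0 - 172.31.255.255)
  192.168.0.0/16 (192.168.0.0 - 192.168.255.255)
Public (not in any RFC 1918 range)


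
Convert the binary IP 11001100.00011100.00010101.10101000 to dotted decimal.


11001100 = 204
00011100 = 28
00010101 = 21
10101000 = 168
IP: 204.28.21.168


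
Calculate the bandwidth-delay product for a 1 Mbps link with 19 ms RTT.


BDP = bandwidth * RTT
= 1 Mbps * 19 ms
= 1 * 1e6 * 19 / 1000 bits
= 19000 bits
= 2375 bytes
= 2.3193 KB
BDP = 19000 bits (2375 bytes)


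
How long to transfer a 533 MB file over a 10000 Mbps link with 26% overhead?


Effective throughput = 10000 * (1 - 26/100) = 7400 Mbps
File size in Mb = 533 * 8 = 4264 Mb
Time = 4264 / 7400
Time = 0.5762 seconds


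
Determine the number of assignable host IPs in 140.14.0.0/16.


Host bits = 32 - 16 = 16
Total addresses = 2^16 = 65536
Usable = total - 2 (network and broadcast)
Usable hosts: 65534


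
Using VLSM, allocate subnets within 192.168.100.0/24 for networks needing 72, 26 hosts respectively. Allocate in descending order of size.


72 hosts -> /25 (126 usable): 192.168.100.0/25
26 hosts -> /27 (30 usable): 192.168.100.128/27
Allocation: 192.168.100.0/25 (72 hosts, 126 usable); 192.168.100.128/27 (26 hosts, 30 usable)


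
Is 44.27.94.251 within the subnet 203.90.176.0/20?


Subnet network: 203.90.176.0
Test IP AND mask: 44.27.80.0
No, 44.27.94.251 is not in 203.90.176.0/20


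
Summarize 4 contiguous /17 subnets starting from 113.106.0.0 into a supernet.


Original prefix: /17
Number of subnets: 4 = 2^2
New prefix = 17 - 2 = 15
Supernet: 113.106.0.0/15


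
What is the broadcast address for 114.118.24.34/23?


Network: 114.118.24.0/23
Host bits = 9
Set all host bits to 1:
Broadcast: 114.118.25.255


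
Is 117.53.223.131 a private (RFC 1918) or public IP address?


RFC 1918 private ranges:
  10.0.0.0/8 (10.0.0.0 - 10.255.255.255)
  172.16.0.0/12 (172.16.0.0 - 172.31.255.255)
  192.168.0.0/16 (192.168.0.0 - 192.168.255.255)
Public (not in any RFC 1918 range)


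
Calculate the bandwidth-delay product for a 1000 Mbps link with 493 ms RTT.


BDP = bandwidth * RTT
= 1000 Mbps * 493 ms
= 1000 * 1e6 * 493 / 1000 bits
= 493000000 bits
= 61625000 bytes
= 60180.6641 KB
BDP = 493000000 bits (61625000 bytes)


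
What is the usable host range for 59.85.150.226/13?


Network: 59.80.0.0
Broadcast: 59.87.255.255
First usable = network + 1
Last usable = broadcast - 1
Range: 59.80.0.1 to 59.87.255.254


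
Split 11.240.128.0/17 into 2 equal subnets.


New prefix = 17 + 1 = 18
Each subnet has 16384 addresses
  11.240.128.0/18
  11.240.192.0/18
Subnets: 11.240.128.0/18, 11.240.192.0/18


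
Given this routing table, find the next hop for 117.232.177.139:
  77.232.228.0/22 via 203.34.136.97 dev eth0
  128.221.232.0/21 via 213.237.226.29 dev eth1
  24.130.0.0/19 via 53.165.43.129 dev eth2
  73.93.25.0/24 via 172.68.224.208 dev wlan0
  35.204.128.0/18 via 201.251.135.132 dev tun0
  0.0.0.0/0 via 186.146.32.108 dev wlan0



Longest prefix match for 117.232.177.139:
  /22 77.232.228.0: no
  /21 128.221.232.0: no
  /19 24.130.0.0: no
  /24 73.93.25.0: no
  /18 35.204.128.0: no
  /0 0.0.0.0: MATCH
Selected: next-hop 186.146.32.108 via wlan0 (matched /0)


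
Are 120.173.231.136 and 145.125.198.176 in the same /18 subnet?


Mask: 255.255.192.0
120.173.231.136 AND mask = 120.173.192.0
145.125.198.176 AND mask = 145.125.192.0
No, different subnets (120.173.192.0 vs 145.125.192.0)


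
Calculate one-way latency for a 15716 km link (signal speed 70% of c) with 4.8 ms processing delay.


Speed = 0.7 * 3e5 km/s = 210000 km/s
Propagation delay = 15716 / 210000 = 0.0748 s = 74.8381 ms
Processing delay = 4.8 ms
Total one-way latency = 79.6381 ms


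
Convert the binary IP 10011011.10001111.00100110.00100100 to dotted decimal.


10011011 = 155
10001111 = 143
00100110 = 38
00100100 = 36
IP: 155.143.38.36


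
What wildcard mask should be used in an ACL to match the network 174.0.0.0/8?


Subnet mask: 255.0.0.0
Wildcard = 255.255.255.255 - subnet mask
255 - 255 = 0
255 - 0 = 255
255 - 0 = 255
255 - 0 = 255
Wildcard: 0.255.255.255


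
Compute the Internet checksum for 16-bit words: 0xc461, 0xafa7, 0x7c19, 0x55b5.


Sum all words (with carry folding):
+ 0xc461 = 0xc461
+ 0xafa7 = 0x7409
+ 0x7c19 = 0xf022
+ 0x55b5 = 0x45d8
One's complement: ~0x45d8
Checksum = 0xba27


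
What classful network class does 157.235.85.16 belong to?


First octet: 157
Binary: 10011101
10xxxxxx -> Class B (128-191)
Class B, default mask 255.255.0.0 (/16)


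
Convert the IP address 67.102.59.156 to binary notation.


67 = 01000011
102 = 01100110
59 = 00111011
156 = 10011100
Binary: 01000011.01100110.00111011.10011100


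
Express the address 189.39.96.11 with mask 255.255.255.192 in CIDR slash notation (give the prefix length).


Binary: 11111111.11111111.11111111.11000000
Count leading 1s
Prefix: /26


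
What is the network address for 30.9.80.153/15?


IP:   00011110.00001001.01010000.10011001
Mask: 11111111.11111110.00000000.00000000
AND operation:
Net:  00011110.00001000.00000000.00000000
Network: 30.8.0.0/15


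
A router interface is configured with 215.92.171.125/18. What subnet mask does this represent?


/18 means 18 network bits, 14 host bits
Binary: 11111111111111111100000000000000
Mask: 255.255.192.0


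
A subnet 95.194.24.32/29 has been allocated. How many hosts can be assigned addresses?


Host bits = 32 - 29 = 3
Total addresses = 2^3 = 8
Usable = total - 2 (network and broadcast)
Usable hosts: 6


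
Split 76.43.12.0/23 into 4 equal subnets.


New prefix = 23 + 2 = 25
Each subnet has 128 addresses
  76.43.12.0/25
  76.43.12.128/25
  76.43.13.0/25
  76.43.13.128/25
Subnets: 76.43.12.0/25, 76.43.12.128/25, 76.43.13.0/25, 76.43.13.128/25


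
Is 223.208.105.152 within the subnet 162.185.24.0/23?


Subnet network: 162.185.24.0
Test IP AND mask: 223.208.104.0
No, 223.208.105.152 is not in 162.185.24.0/23


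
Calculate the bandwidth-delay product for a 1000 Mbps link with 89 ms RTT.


BDP = bandwidth * RTT
= 1000 Mbps * 89 ms
= 1000 * 1e6 * 89 / 1000 bits
= 89000000 bits
= 11125000 bytes
= 10864.2578 KB
BDP = 89000000 bits (11125000 bytes)


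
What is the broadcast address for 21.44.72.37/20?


Network: 21.44.64.0/20
Host bits = 12
Set all host bits to 1:
Broadcast: 21.44.79.255


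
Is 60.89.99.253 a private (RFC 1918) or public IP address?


RFC 1918 private ranges:
  10.0.0.0/8 (10.0.0.0 - 10.255.255.255)
  172.16.0.0/12 (172.16.0.0 - 172.31.255.255)
  192.168.0.0/16 (192.168.0.0 - 192.168.255.255)
Public (not in any RFC 1918 range)


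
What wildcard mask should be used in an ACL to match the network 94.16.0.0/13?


Subnet mask: 255.248.0.0
Wildcard = 255.255.255.255 - subnet mask
255 - 255 = 0
255 - 248 = 7
255 - 0 = 255
255 - 0 = 255
Wildcard: 0.7.255.255


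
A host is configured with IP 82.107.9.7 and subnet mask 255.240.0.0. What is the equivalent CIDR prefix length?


Binary: 11111111.11110000.00000000.00000000
Count leading 1s
Prefix: /12


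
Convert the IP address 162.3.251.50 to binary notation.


162 = 10100010
3 = 00000011
251 = 11111011
50 = 00110010
Binary: 10100010.00000011.11111011.00110010


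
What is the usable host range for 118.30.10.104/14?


Network: 118.28.0.0
Broadcast: 118.31.255.255
First usable = network + 1
Last usable = broadcast - 1
Range: 118.28.0.1 to 118.31.255.254


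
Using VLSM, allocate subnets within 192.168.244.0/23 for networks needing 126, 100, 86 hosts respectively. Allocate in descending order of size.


126 hosts -> /25 (126 usable): 192.168.244.0/25
100 hosts -> /25 (126 usable): 192.168.244.128/25
86 hosts -> /25 (126 usable): 192.168.245.0/25
Allocation: 192.168.244.0/25 (126 hosts, 126 usable); 192.168.244.128/25 (100 hosts, 126 usable); 192.168.245.0/25 (86 hosts, 126 usable)


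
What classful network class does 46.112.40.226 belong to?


First octet: 46
Binary: 00101110
0xxxxxxx -> Class A (1-126)
Class A, default mask 255.0.0.0 (/8)


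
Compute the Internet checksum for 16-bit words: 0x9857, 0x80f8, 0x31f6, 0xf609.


Sum all words (with carry folding):
+ 0x9857 = 0x9857
+ 0x80f8 = 0x1950
+ 0x31f6 = 0x4b46
+ 0xf609 = 0x4150
One's complement: ~0x4150
Checksum = 0xbeaf


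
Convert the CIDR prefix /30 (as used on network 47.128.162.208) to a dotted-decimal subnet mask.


/30 means 30 network bits, 2 host bits
Binary: 11111111111111111111111111111100
Mask: 255.255.255.252


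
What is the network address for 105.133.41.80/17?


IP:   01101001.10000101.00101001.01010000
Mask: 11111111.11111111.10000000.00000000
AND operation:
Net:  01101001.10000101.00000000.00000000
Network: 105.133.0.0/17


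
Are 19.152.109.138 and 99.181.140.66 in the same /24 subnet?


Mask: 255.255.255.0
19.152.109.138 AND mask = 19.152.109.0
99.181.140.66 AND mask = 99.181.140.0
No, different subnets (19.152.109.0 vs 99.181.140.0)


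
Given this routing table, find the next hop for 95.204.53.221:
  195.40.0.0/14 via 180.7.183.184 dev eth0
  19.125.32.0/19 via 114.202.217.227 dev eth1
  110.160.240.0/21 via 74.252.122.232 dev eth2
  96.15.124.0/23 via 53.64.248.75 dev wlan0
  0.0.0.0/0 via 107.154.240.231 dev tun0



Longest prefix match for 95.204.53.221:
  /14 195.40.0.0: no
  /19 19.125.32.0: no
  /21 110.160.240.0: no
  /23 96.15.124.0: no
  /0 0.0.0.0: MATCH
Selected: next-hop 107.154.240.231 via tun0 (matched /0)


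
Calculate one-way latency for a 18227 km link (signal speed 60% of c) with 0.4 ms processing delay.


Speed = 0.6 * 3e5 km/s = 180000 km/s
Propagation delay = 18227 / 180000 = 0.1013 s = 101.2611 ms
Processing delay = 0.4 ms
Total one-way latency = 101.6611 ms


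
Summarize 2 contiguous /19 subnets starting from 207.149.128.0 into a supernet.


Original prefix: /19
Number of subnets: 2 = 2^1
New prefix = 19 - 1 = 18
Supernet: 207.149.128.0/18


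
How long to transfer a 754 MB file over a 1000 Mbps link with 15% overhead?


Effective throughput = 1000 * (1 - 15/100) = 850 Mbps
File size in Mb = 754 * 8 = 6032 Mb
Time = 6032 / 850
Time = 7.0965 seconds


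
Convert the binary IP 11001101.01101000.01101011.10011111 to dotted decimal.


11001101 = 205
01101000 = 104
01101011 = 107
10011111 = 159
IP: 205.104.107.159


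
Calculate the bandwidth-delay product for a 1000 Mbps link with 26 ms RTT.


BDP = bandwidth * RTT
= 1000 Mbps * 26 ms
= 1000 * 1e6 * 26 / 1000 bits
= 26000000 bits
= 3250000 bytes
= 3173.8281 KB
BDP = 26000000 bits (3250000 bytes)


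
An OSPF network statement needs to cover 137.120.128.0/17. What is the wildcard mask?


Subnet mask: 255.255.128.0
Wildcard = 255.255.255.255 - subnet mask
255 - 255 = 0
255 - 255 = 0
255 - 128 = 127
255 - 0 = 255
Wildcard: 0.0.127.255


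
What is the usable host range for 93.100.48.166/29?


Network: 93.100.48.160
Broadcast: 93.100.48.167
First usable = network + 1
Last usable = broadcast - 1
Range: 93.100.48.161 to 93.100.48.166


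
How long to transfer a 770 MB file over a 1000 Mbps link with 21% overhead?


Effective throughput = 1000 * (1 - 21/100) = 790 Mbps
File size in Mb = 770 * 8 = 6160 Mb
Time = 6160 / 790
Time = 7.7975 seconds


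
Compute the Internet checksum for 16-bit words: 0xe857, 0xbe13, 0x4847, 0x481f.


Sum all words (with carry folding):
+ 0xe857 = 0xe857
+ 0xbe13 = 0xa66b
+ 0x4847 = 0xeeb2
+ 0x481f = 0x36d2
One's complement: ~0x36d2
Checksum = 0xc92d


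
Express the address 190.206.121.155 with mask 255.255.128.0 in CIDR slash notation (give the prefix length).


Binary: 11111111.11111111.10000000.00000000
Count leading 1s
Prefix: /17


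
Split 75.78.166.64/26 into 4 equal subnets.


New prefix = 26 + 2 = 28
Each subnet has 16 addresses
  75.78.166.64/28
  75.78.166.80/28
  75.78.166.96/28
  75.78.166.112/28
Subnets: 75.78.166.64/28, 75.78.166.80/28, 75.78.166.96/28, 75.78.166.112/28


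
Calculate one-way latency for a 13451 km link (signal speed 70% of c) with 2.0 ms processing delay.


Speed = 0.7 * 3e5 km/s = 210000 km/s
Propagation delay = 13451 / 210000 = 0.0641 s = 64.0524 ms
Processing delay = 2.0 ms
Total one-way latency = 66.0524 ms


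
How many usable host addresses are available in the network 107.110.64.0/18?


Host bits = 32 - 18 = 14
Total addresses = 2^14 = 16384
Usable = total - 2 (network and broadcast)
Usable hosts: 16382


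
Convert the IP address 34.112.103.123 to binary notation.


34 = 00100010
112 = 01110000
103 = 01100111
123 = 01111011
Binary: 00100010.01110000.01100111.01111011


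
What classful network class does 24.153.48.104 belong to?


First octet: 24
Binary: 00011000
0xxxxxxx -> Class A (1-126)
Class A, default mask 255.0.0.0 (/8)


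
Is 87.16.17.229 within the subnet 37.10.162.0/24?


Subnet network: 37.10.162.0
Test IP AND mask: 87.16.17.0
No, 87.16.17.229 is not in 37.10.162.0/24


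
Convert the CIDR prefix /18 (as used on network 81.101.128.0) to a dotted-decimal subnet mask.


/18 means 18 network bits, 14 host bits
Binary: 11111111111111111100000000000000
Mask: 255.255.192.0


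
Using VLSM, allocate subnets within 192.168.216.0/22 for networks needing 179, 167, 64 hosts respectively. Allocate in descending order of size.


179 hosts -> /24 (254 usable): 192.168.216.0/24
167 hosts -> /24 (254 usable): 192.168.217.0/24
64 hosts -> /25 (126 usable): 192.168.218.0/25
Allocation: 192.168.216.0/24 (179 hosts, 254 usable); 192.168.217.0/24 (167 hosts, 254 usable); 192.168.218.0/25 (64 hosts, 126 usable)


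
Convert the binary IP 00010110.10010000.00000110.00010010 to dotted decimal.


00010110 = 22
10010000 = 144
00000110 = 6
00010010 = 18
IP: 22.144.6.18


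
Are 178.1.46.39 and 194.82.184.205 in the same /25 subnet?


Mask: 255.255.255.128
178.1.46.39 AND mask = 178.1.46.0
194.82.184.205 AND mask = 194.82.184.128
No, different subnets (178.1.46.0 vs 194.82.184.128)


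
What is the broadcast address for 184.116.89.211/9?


Network: 184.0.0.0/9
Host bits = 23
Set all host bits to 1:
Broadcast: 184.127.255.255


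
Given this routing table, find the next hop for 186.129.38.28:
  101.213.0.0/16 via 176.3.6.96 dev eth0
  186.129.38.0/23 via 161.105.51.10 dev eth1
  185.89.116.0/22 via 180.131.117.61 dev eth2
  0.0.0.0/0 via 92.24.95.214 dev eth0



Longest prefix match for 186.129.38.28:
  /16 101.213.0.0: no
  /23 186.129.38.0: MATCH
  /22 185.89.116.0: no
  /0 0.0.0.0: MATCH
Selected: next-hop 161.105.51.10 via eth1 (matched /23)


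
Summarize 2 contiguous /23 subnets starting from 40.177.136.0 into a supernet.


Original prefix: /23
Number of subnets: 2 = 2^1
New prefix = 23 - 1 = 22
Supernet: 40.177.136.0/22


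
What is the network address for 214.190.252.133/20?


IP:   11010110.10111110.11111100.10000101
Mask: 11111111.11111111.11110000.00000000
AND operation:
Net:  11010110.10111110.11110000.00000000
Network: 214.190.240.0/20


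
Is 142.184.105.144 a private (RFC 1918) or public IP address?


RFC 1918 private ranges:
  10.0.0.0/8 (10.0.0.0 - 10.255.255.255)
  172.16.0.0/12 (172.16.0.0 - 172.31.255.255)
  192.168.0.0/16 (192.168.0.0 - 192.168.255.255)
Public (not in any RFC 1918 range)


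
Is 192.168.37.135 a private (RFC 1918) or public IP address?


RFC 1918 private ranges:
  10.0.0.0/8 (10.0.0.0 - 10.255.255.255)
  172.16.0.0/12 (172.16.0.0 - 172.31.255.255)
  192.168.0.0/16 (192.168.0.0 - 192.168.255.255)
Private (in 192.168.0.0/16)


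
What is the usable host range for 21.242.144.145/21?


Network: 21.242.144.0
Broadcast: 21.242.151.255
First usable = network + 1
Last usable = broadcast - 1
Range: 21.242.144.1 to 21.242.151.254


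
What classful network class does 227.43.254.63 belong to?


First octet: 227
Binary: 11100011
1110xxxx -> Class D (224-239)
Class D (multicast), default mask N/A


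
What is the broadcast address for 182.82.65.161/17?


Network: 182.82.0.0/17
Host bits = 15
Set all host bits to 1:
Broadcast: 182.82.127.255


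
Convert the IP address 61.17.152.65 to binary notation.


61 = 00111101
17 = 00010001
152 = 10011000
65 = 01000001
Binary: 00111101.00010001.10011000.01000001


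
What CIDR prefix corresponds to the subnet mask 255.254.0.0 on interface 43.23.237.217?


Binary: 11111111.11111110.00000000.00000000
Count leading 1s
Prefix: /15


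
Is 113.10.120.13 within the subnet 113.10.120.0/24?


Subnet network: 113.10.120.0
Test IP AND mask: 113.10.120.0
Yes, 113.10.120.13 is in 113.10.120.0/24


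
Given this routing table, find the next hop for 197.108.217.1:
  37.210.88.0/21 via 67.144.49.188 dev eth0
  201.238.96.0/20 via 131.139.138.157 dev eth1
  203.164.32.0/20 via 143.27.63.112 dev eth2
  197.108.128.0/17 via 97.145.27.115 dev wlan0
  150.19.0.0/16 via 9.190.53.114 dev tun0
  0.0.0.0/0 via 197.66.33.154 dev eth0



Longest prefix match for 197.108.217.1:
  /21 37.210.88.0: no
  /20 201.238.96.0: no
  /20 203.164.32.0: no
  /17 197.108.128.0: MATCH
  /16 150.19.0.0: no
  /0 0.0.0.0: MATCH
Selected: next-hop 97.145.27.115 via wlan0 (matched /17)


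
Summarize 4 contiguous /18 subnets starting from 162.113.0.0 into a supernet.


Original prefix: /18
Number of subnets: 4 = 2^2
New prefix = 18 - 2 = 16
Supernet: 162.113.0.0/16


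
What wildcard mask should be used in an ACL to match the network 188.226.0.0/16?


Subnet mask: 255.255.0.0
Wildcard = 255.255.255.255 - subnet mask
255 - 255 = 0
255 - 255 = 0
255 - 0 = 255
255 - 0 = 255
Wildcard: 0.0.255.255


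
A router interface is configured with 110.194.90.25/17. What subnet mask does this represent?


/17 means 17 network bits, 15 host bits
Binary: 11111111111111111000000000000000
Mask: 255.255.128.0


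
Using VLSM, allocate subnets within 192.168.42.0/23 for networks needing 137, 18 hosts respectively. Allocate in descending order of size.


137 hosts -> /24 (254 usable): 192.168.42.0/24
18 hosts -> /27 (30 usable): 192.168.43.0/27
Allocation: 192.168.42.0/24 (137 hosts, 254 usable); 192.168.43.0/27 (18 hosts, 30 usable)


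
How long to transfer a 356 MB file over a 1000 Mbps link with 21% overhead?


Effective throughput = 1000 * (1 - 21/100) = 790 Mbps
File size in Mb = 356 * 8 = 2848 Mb
Time = 2848 / 790
Time = 3.6051 seconds


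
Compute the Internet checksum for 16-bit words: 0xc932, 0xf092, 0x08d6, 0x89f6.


Sum all words (with carry folding):
+ 0xc932 = 0xc932
+ 0xf092 = 0xb9c5
+ 0x08d6 = 0xc29b
+ 0x89f6 = 0x4c92
One's complement: ~0x4c92
Checksum = 0xb36d


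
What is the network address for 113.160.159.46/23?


IP:   01110001.10100000.10011111.00101110
Mask: 11111111.11111111.11111110.00000000
AND operation:
Net:  01110001.10100000.10011110.00000000
Network: 113.160.158.0/23


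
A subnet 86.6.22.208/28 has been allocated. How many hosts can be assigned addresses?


Host bits = 32 - 28 = 4
Total addresses = 2^4 = 16
Usable = total - 2 (network and broadcast)
Usable hosts: 14


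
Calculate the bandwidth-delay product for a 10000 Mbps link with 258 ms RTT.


BDP = bandwidth * RTT
= 10000 Mbps * 258 ms
= 10000 * 1e6 * 258 / 1000 bits
= 2580000000 bits
= 322500000 bytes
= 314941.4062 KB
BDP = 2580000000 bits (322500000 bytes)


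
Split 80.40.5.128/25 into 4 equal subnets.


New prefix = 25 + 2 = 27
Each subnet has 32 addresses
  80.40.5.128/27
  80.40.5.160/27
  80.40.5.192/27
  80.40.5.224/27
Subnets: 80.40.5.128/27, 80.40.5.160/27, 80.40.5.192/27, 80.40.5.224/27


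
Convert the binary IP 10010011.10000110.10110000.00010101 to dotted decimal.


10010011 = 147
10000110 = 134
10110000 = 176
00010101 = 21
IP: 147.134.176.21


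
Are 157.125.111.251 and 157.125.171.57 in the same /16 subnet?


Mask: 255.255.0.0
157.125.111.251 AND mask = 157.125.0.0
157.125.171.57 AND mask = 157.125.0.0
Yes, same subnet (157.125.0.0)


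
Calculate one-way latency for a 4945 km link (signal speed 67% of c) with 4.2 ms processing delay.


Speed = 0.67 * 3e5 km/s = 201000 km/s
Propagation delay = 4945 / 201000 = 0.0246 s = 24.602 ms
Processing delay = 4.2 ms
Total one-way latency = 28.802 ms


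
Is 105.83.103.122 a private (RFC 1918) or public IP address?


RFC 1918 private ranges:
  10.0.0.0/8 (10.0.0.0 - 10.255.255.255)
  172.16.0.0/12 (172.16.0.0 - 172.31.255.255)
  192.168.0.0/16 (192.168.0.0 - 192.168.255.255)
Public (not in any RFC 1918 range)


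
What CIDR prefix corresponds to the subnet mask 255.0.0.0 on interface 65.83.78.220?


Binary: 11111111.00000000.00000000.00000000
Count leading 1s
Prefix: /8


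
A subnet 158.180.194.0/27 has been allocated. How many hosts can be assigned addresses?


Host bits = 32 - 27 = 5
Total addresses = 2^5 = 32
Usable = total - 2 (network and broadcast)
Usable hosts: 30


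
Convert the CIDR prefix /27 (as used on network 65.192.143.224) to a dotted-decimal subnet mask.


/27 means 27 network bits, 5 host bits
Binary: 11111111111111111111111111100000
Mask: 255.255.255.224


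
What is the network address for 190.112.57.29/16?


IP:   10111110.01110000.00111001.00011101
Mask: 11111111.11111111.00000000.00000000
AND operation:
Net:  10111110.01110000.00000000.00000000
Network: 190.112.0.0/16


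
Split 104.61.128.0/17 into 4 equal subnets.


New prefix = 17 + 2 = 19
Each subnet has 8192 addresses
  104.61.128.0/19
  104.61.160.0/19
  104.61.192.0/19
  104.61.224.0/19
Subnets: 104.61.128.0/19, 104.61.160.0/19, 104.61.192.0/19, 104.61.224.0/19


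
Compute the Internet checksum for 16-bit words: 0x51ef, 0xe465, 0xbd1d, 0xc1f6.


Sum all words (with carry folding):
+ 0x51ef = 0x51ef
+ 0xe465 = 0x3655
+ 0xbd1d = 0xf372
+ 0xc1f6 = 0xb569
One's complement: ~0xb569
Checksum = 0x4a96


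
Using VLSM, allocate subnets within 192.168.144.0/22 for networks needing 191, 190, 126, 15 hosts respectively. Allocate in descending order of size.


191 hosts -> /24 (254 usable): 192.168.144.0/24
190 hosts -> /24 (254 usable): 192.168.145.0/24
126 hosts -> /25 (126 usable): 192.168.146.0/25
15 hosts -> /27 (30 usable): 192.168.146.128/27
Allocation: 192.168.144.0/24 (191 hosts, 254 usable); 192.168.145.0/24 (190 hosts, 254 usable); 192.168.146.0/25 (126 hosts, 126 usable); 192.168.146.128/27 (15 hosts, 30 usable)
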